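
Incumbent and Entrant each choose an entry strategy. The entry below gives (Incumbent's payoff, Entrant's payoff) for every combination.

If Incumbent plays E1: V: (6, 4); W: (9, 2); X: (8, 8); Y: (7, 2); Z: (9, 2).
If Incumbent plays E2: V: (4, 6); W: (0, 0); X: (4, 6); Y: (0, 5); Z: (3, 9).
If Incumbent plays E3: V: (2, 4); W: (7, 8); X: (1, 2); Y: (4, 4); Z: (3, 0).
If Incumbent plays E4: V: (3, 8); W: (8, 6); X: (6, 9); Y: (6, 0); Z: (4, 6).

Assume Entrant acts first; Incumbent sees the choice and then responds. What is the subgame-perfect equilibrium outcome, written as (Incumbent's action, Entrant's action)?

(E1, X)

Work backward from Incumbent's decision.
- V → Incumbent plays E1 (best of 6, 4, 2, 3); Entrant gets 4.
- W → Incumbent plays E1 (best of 9, 0, 7, 8); Entrant gets 2.
- X → Incumbent plays E1 (best of 8, 4, 1, 6); Entrant gets 8.
- Y → Incumbent plays E1 (best of 7, 0, 4, 6); Entrant gets 2.
- Z → Incumbent plays E1 (best of 9, 3, 3, 4); Entrant gets 2.
Maximizing over 4, 2, 8, 2, 2, Entrant chooses X. Subgame-perfect outcome: (E1, X) with payoffs (8, 8).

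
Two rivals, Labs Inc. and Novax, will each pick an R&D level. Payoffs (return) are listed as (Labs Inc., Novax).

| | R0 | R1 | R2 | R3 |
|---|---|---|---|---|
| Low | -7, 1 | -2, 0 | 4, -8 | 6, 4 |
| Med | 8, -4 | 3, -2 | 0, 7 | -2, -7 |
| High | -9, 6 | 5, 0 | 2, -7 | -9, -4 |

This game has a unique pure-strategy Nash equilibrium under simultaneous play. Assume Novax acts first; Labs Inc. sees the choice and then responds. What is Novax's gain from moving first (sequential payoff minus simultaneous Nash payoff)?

0

Solve by backward induction (Novax leads).
- R0 → Labs Inc. plays Med (best of -7, 8, -9); Novax gets -4.
- R1 → Labs Inc. plays High (best of -2, 3, 5); Novax gets 0.
- R2 → Labs Inc. plays Low (best of 4, 0, 2); Novax gets -8.
- R3 → Labs Inc. plays Low (best of 6, -2, -9); Novax gets 4.
Novax's induced payoffs are -4, 0, -8, 4, so Novax commits to R3. Subgame-perfect outcome: (Low, R3) with payoffs (6, 4).
Under simultaneous play:
Labs Inc.'s best replies: R0→Med; R1→High; R2→Low; R3→Low.
Novax's best replies: Low→R3; Med→R2; High→R0.
The unique mutual best reply is (Low, R3), giving (6, 4).
Novax's commitment gain: 4 − 4 = 0.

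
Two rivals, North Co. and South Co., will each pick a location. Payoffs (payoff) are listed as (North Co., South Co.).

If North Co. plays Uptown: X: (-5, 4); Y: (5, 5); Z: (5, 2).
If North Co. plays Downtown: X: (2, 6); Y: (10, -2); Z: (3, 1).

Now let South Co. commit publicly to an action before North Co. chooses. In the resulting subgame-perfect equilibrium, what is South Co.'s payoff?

Backward induction with South Co. moving first.
- X → North Co. plays Downtown (best of -5, 2); South Co. gets 6.
- Y → North Co. plays Downtown (best of 5, 10); South Co. gets -2.
- Z → North Co. plays Uptown (best of 5, 3); South Co. gets 2.
Maximizing over 6, -2, 2, South Co. chooses X. Subgame-perfect outcome: (Downtown, X) with payoffs (2, 6).

6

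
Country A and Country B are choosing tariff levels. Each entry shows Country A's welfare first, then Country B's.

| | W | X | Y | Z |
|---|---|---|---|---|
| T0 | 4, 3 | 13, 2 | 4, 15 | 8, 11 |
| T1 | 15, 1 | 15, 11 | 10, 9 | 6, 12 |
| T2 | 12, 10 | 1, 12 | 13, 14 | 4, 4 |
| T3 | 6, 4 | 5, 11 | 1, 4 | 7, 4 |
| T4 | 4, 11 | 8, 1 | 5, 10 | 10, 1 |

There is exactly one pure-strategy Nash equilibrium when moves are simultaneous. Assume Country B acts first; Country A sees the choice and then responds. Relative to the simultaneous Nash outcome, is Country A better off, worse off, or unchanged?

Work backward from Country A's decision.
- W → Country A plays T1 (best of 4, 15, 12, 6, 4); Country B gets 1.
- X → Country A plays T1 (best of 13, 15, 1, 5, 8); Country B gets 11.
- Y → Country A plays T2 (best of 4, 10, 13, 1, 5); Country B gets 14.
- Z → Country A plays T4 (best of 8, 6, 4, 7, 10); Country B gets 1.
Country B's induced payoffs are 1, 11, 14, 1, so Country B commits to Y. Subgame-perfect outcome: (T2, Y) with payoffs (13, 14).
Now find the simultaneous Nash equilibrium.
Country A's best replies: W→T1; X→T1; Y→T2; Z→T4.
Country B's best replies: T0→Y; T1→Z; T2→Y; T3→X; T4→W.
Only (T2, Y) has each player best-responding; Nash payoffs (13, 14).
Country A earns 13 sequentially versus 13 at the Nash outcome: unchanged.

unchanged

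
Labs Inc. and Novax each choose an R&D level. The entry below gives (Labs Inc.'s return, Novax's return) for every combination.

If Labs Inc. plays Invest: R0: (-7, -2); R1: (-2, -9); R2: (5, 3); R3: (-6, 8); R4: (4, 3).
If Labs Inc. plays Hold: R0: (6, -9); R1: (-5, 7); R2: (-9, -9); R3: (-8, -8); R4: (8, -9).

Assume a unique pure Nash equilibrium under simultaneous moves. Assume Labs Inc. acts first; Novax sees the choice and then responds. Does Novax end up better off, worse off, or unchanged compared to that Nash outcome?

worse off

Work backward from Novax's decision.
- Invest → Novax plays R3 (best of -2, -9, 3, 8, 3); Labs Inc. gets -6.
- Hold → Novax plays R1 (best of -9, 7, -9, -8, -9); Labs Inc. gets -5.
Maximizing over -6, -5, Labs Inc. chooses Hold. Subgame-perfect outcome: (Hold, R1) with payoffs (-5, 7).
Under simultaneous play:
Labs Inc.'s best replies: R0→Hold; R1→Invest; R2→Invest; R3→Invest; R4→Hold.
Novax's best replies: Invest→R3; Hold→R1.
Only (Invest, R3) has each player best-responding; Nash payoffs (-6, 8).
Novax earns 7 sequentially versus 8 at the Nash outcome: worse off.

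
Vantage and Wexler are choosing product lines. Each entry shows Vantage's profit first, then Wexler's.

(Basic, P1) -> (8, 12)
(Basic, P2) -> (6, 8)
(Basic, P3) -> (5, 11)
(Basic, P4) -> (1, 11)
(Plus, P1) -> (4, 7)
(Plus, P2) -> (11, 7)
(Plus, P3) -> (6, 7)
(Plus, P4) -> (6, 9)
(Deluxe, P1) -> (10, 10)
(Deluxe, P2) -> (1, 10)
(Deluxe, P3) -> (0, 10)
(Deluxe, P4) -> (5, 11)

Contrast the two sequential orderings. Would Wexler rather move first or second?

second

If Vantage leads: Wexler's best replies are Basic→P1, Plus→P4, Deluxe→P4; Vantage's induced payoffs 8, 6, 5; outcome (Basic, P1), payoffs (8, 12).
If Wexler leads: Vantage's best replies are P1→Deluxe, P2→Plus, P3→Plus, P4→Plus; Wexler's induced payoffs 10, 7, 7, 9; outcome (Deluxe, P1), payoffs (10, 10).
Wexler gets 10 moving first and 12 moving second, so Wexler prefers to move second.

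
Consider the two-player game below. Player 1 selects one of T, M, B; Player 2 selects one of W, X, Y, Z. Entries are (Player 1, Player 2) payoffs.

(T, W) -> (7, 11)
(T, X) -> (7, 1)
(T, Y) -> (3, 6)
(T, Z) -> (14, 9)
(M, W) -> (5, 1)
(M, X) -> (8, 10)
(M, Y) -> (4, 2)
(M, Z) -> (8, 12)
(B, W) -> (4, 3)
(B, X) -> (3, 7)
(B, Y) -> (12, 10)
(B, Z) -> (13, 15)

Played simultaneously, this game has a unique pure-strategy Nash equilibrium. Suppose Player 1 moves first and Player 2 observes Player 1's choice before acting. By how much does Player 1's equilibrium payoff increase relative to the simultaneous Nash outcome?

6

Work backward from Player 2's decision.
- T → Player 2 plays W (best of 11, 1, 6, 9); Player 1 gets 7.
- M → Player 2 plays Z (best of 1, 10, 2, 12); Player 1 gets 8.
- B → Player 2 plays Z (best of 3, 7, 10, 15); Player 1 gets 13.
Player 1's induced payoffs are 7, 8, 13, so Player 1 commits to B. Subgame-perfect outcome: (B, Z) with payoffs (13, 15).
Now find the simultaneous Nash equilibrium.
Player 1's best replies: W→T; X→M; Y→B; Z→T.
Player 2's best replies: T→W; M→Z; B→Z.
Only (T, W) has each player best-responding; Nash payoffs (7, 11).
Player 1's commitment gain: 13 − 7 = 6.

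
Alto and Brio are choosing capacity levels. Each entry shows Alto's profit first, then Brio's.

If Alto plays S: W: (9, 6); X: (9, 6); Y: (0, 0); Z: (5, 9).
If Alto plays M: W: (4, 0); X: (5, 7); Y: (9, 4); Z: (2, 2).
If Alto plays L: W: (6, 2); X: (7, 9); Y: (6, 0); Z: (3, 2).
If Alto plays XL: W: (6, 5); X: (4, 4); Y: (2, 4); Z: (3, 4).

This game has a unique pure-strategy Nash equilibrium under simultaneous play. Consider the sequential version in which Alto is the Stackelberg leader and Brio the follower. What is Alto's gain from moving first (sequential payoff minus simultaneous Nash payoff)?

2

Backward induction with Alto moving first.
- S: Brio compares 6, 6, 0, 9 and picks Z; Alto would get 5.
- M: Brio compares 0, 7, 4, 2 and picks X; Alto would get 5.
- L: Brio compares 2, 9, 0, 2 and picks X; Alto would get 7.
- XL: Brio compares 5, 4, 4, 4 and picks W; Alto would get 6.
Among 5, 5, 7, 6, the best is 7 at L. Subgame-perfect outcome: (L, X) with payoffs (7, 9).
Under simultaneous play:
Alto's best replies: W→S; X→S; Y→M; Z→S.
Brio's best replies: S→Z; M→X; L→X; XL→W.
The unique mutual best reply is (S, Z), giving (5, 9).
Alto's commitment gain: 7 − 5 = 2.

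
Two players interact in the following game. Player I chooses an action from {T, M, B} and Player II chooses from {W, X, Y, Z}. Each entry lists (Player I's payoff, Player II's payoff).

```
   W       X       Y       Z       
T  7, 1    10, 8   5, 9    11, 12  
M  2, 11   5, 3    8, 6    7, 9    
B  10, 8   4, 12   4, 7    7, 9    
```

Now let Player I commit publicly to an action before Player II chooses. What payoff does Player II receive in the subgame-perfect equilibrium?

12

Player II best-responds to each possible Player I move:
- T → Player II plays Z (best of 1, 8, 9, 12); Player I gets 11.
- M → Player II plays W (best of 11, 3, 6, 9); Player I gets 2.
- B → Player II plays X (best of 8, 12, 7, 9); Player I gets 4.
Maximizing over 11, 2, 4, Player I chooses T. Subgame-perfect outcome: (T, Z) with payoffs (11, 12).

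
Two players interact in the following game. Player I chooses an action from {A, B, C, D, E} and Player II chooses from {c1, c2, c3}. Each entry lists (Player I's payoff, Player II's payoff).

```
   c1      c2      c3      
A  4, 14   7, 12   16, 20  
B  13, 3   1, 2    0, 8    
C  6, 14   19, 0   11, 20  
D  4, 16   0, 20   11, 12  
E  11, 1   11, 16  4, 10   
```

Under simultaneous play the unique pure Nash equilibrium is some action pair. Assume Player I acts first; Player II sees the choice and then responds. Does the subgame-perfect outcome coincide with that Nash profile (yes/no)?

Player II best-responds to each possible Player I move:
- A → Player II plays c3 (best of 14, 12, 20); Player I gets 16.
- B → Player II plays c3 (best of 3, 2, 8); Player I gets 0.
- C → Player II plays c3 (best of 14, 0, 20); Player I gets 11.
- D → Player II plays c2 (best of 16, 20, 12); Player I gets 0.
- E → Player II plays c2 (best of 1, 16, 10); Player I gets 11.
Among 16, 0, 11, 0, 11, the best is 16 at A. Subgame-perfect outcome: (A, c3) with payoffs (16, 20).
Under simultaneous play:
Player I's best replies: c1→B; c2→C; c3→A.
Player II's best replies: A→c3; B→c3; C→c3; D→c2; E→c2.
Only (A, c3) has each player best-responding; Nash payoffs (16, 20).
Sequential outcome (A, c3) coincides with the Nash profile (A, c3).

yes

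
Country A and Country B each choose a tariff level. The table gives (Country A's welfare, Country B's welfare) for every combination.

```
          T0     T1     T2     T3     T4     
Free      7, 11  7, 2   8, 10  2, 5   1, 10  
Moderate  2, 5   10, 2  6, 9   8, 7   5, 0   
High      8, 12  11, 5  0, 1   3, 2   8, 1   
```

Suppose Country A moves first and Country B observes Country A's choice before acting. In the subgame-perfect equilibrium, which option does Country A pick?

Solve by backward induction (Country A leads).
- Free: Country B compares 11, 2, 10, 5, 10 and picks T0; Country A would get 7.
- Moderate: Country B compares 5, 2, 9, 7, 0 and picks T2; Country A would get 6.
- High: Country B compares 12, 5, 1, 2, 1 and picks T0; Country A would get 8.
Country A's induced payoffs are 7, 6, 8, so Country A commits to High. Subgame-perfect outcome: (High, T0) with payoffs (8, 12).

High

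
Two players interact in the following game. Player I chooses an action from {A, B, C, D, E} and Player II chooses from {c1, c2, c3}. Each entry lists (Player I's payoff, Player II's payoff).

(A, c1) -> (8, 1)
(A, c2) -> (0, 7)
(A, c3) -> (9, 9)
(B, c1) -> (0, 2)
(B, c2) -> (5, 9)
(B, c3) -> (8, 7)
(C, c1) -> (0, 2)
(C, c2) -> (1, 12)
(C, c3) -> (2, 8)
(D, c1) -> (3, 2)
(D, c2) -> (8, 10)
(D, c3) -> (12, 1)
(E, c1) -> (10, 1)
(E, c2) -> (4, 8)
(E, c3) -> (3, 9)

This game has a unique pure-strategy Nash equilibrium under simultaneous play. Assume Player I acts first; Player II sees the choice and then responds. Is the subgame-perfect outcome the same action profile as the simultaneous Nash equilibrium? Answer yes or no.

Work backward from Player II's decision.
- A → Player II plays c3 (best of 1, 7, 9); Player I gets 9.
- B → Player II plays c2 (best of 2, 9, 7); Player I gets 5.
- C → Player II plays c2 (best of 2, 12, 8); Player I gets 1.
- D → Player II plays c2 (best of 2, 10, 1); Player I gets 8.
- E → Player II plays c3 (best of 1, 8, 9); Player I gets 3.
Player I's induced payoffs are 9, 5, 1, 8, 3, so Player I commits to A. Subgame-perfect outcome: (A, c3) with payoffs (9, 9).
For the simultaneous game, intersect best replies.
Player I's best replies: c1→E; c2→D; c3→D.
Player II's best replies: A→c3; B→c2; C→c2; D→c2; E→c3.
The unique mutual best reply is (D, c2), giving (8, 10).
Sequential outcome (A, c3) differs from the Nash profile (D, c2).

no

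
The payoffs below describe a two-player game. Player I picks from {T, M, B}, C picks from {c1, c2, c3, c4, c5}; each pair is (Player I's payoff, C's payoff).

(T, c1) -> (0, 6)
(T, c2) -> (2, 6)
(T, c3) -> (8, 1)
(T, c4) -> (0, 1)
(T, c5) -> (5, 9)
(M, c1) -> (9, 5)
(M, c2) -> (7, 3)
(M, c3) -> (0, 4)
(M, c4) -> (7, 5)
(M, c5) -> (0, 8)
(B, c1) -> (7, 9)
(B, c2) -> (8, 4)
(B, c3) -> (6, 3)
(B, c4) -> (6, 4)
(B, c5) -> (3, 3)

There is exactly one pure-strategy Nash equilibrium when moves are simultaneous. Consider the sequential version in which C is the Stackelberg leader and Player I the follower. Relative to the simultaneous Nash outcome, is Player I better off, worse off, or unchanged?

Player I best-responds to each possible C move:
- c1: BR = M, leader payoff 5.
- c2: BR = B, leader payoff 4.
- c3: BR = T, leader payoff 1.
- c4: BR = M, leader payoff 5.
- c5: BR = T, leader payoff 9.
Maximizing over 5, 4, 1, 5, 9, C chooses c5. Subgame-perfect outcome: (T, c5) with payoffs (5, 9).
Under simultaneous play:
Player I's best replies: c1→M; c2→B; c3→T; c4→M; c5→T.
C's best replies: T→c5; M→c5; B→c1.
Only (T, c5) has each player best-responding; Nash payoffs (5, 9).
Player I earns 5 sequentially versus 5 at the Nash outcome: unchanged.

unchanged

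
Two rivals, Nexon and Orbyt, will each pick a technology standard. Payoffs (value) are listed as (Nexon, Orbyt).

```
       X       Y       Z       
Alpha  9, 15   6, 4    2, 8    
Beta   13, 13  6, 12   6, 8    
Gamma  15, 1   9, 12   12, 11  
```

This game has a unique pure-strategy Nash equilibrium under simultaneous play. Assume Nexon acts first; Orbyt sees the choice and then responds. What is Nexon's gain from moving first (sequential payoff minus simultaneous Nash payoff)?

4

Backward induction with Nexon moving first.
- Alpha → Orbyt plays X (best of 15, 4, 8); Nexon gets 9.
- Beta → Orbyt plays X (best of 13, 12, 8); Nexon gets 13.
- Gamma → Orbyt plays Y (best of 1, 12, 11); Nexon gets 9.
Maximizing over 9, 13, 9, Nexon chooses Beta. Subgame-perfect outcome: (Beta, X) with payoffs (13, 13).
For the simultaneous game, intersect best replies.
Nexon's best replies: X→Gamma; Y→Gamma; Z→Gamma.
Orbyt's best replies: Alpha→X; Beta→X; Gamma→Y.
Only (Gamma, Y) has each player best-responding; Nash payoffs (9, 12).
Nexon's commitment gain: 13 − 9 = 4.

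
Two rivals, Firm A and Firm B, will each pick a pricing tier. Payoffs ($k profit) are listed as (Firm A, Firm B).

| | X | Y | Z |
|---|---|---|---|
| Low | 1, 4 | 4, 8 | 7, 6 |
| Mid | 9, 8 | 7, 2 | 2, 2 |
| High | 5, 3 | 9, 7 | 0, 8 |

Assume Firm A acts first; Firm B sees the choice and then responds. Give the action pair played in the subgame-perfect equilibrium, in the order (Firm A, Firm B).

(Mid, X)

Work backward from Firm B's decision.
- Low → Firm B plays Y (best of 4, 8, 6); Firm A gets 4.
- Mid → Firm B plays X (best of 8, 2, 2); Firm A gets 9.
- High → Firm B plays Z (best of 3, 7, 8); Firm A gets 0.
Among 4, 9, 0, the best is 9 at Mid. Subgame-perfect outcome: (Mid, X) with payoffs (9, 8).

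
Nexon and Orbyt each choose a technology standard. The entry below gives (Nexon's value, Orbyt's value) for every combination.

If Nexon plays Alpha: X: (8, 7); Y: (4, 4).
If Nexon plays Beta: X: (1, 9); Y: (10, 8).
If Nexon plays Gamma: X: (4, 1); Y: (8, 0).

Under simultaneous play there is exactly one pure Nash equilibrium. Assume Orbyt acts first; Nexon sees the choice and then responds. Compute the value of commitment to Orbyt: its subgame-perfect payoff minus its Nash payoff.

1

Work backward from Nexon's decision.
- X → Nexon plays Alpha (best of 8, 1, 4); Orbyt gets 7.
- Y → Nexon plays Beta (best of 4, 10, 8); Orbyt gets 8.
Among 7, 8, the best is 8 at Y. Subgame-perfect outcome: (Beta, Y) with payoffs (10, 8).
Now find the simultaneous Nash equilibrium.
Nexon's best replies: X→Alpha; Y→Beta.
Orbyt's best replies: Alpha→X; Beta→X; Gamma→X.
Only (Alpha, X) has each player best-responding; Nash payoffs (8, 7).
Orbyt's commitment gain: 8 − 7 = 1.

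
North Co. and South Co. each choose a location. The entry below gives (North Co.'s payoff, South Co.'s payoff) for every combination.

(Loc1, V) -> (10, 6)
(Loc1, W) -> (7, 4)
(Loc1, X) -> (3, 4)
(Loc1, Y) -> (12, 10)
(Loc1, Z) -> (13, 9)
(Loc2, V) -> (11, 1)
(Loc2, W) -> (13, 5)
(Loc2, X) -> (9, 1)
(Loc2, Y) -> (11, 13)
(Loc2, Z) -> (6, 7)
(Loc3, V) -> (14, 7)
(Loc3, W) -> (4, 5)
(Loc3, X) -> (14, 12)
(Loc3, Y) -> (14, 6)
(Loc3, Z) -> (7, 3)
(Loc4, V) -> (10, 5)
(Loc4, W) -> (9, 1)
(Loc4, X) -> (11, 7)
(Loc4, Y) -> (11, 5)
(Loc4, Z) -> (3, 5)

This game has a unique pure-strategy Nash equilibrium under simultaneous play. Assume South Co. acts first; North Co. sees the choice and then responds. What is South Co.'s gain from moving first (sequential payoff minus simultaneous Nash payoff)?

Work backward from North Co.'s decision.
- V: North Co. compares 10, 11, 14, 10 and picks Loc3; South Co. would get 7.
- W: North Co. compares 7, 13, 4, 9 and picks Loc2; South Co. would get 5.
- X: North Co. compares 3, 9, 14, 11 and picks Loc3; South Co. would get 12.
- Y: North Co. compares 12, 11, 14, 11 and picks Loc3; South Co. would get 6.
- Z: North Co. compares 13, 6, 7, 3 and picks Loc1; South Co. would get 9.
Maximizing over 7, 5, 12, 6, 9, South Co. chooses X. Subgame-perfect outcome: (Loc3, X) with payoffs (14, 12).
For the simultaneous game, intersect best replies.
North Co.'s best replies: V→Loc3; W→Loc2; X→Loc3; Y→Loc3; Z→Loc1.
South Co.'s best replies: Loc1→Y; Loc2→Y; Loc3→X; Loc4→X.
The unique mutual best reply is (Loc3, X), giving (14, 12).
South Co.'s commitment gain: 12 − 12 = 0.

0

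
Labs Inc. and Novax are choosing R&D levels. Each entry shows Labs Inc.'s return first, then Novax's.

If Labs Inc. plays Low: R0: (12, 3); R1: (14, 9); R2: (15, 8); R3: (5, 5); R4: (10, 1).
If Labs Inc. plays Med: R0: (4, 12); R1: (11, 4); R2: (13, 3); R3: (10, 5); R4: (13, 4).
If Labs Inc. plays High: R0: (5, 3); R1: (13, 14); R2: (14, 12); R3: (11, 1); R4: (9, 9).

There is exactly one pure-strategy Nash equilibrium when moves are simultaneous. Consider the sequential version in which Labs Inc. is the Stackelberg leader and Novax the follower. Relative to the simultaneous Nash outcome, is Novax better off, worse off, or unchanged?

Work backward from Novax's decision.
- Low: Novax compares 3, 9, 8, 5, 1 and picks R1; Labs Inc. would get 14.
- Med: Novax compares 12, 4, 3, 5, 4 and picks R0; Labs Inc. would get 4.
- High: Novax compares 3, 14, 12, 1, 9 and picks R1; Labs Inc. would get 13.
Maximizing over 14, 4, 13, Labs Inc. chooses Low. Subgame-perfect outcome: (Low, R1) with payoffs (14, 9).
For the simultaneous game, intersect best replies.
Labs Inc.'s best replies: R0→Low; R1→Low; R2→Low; R3→High; R4→Med.
Novax's best replies: Low→R1; Med→R0; High→R1.
Only (Low, R1) has each player best-responding; Nash payoffs (14, 9).
Novax earns 9 sequentially versus 9 at the Nash outcome: unchanged.

unchanged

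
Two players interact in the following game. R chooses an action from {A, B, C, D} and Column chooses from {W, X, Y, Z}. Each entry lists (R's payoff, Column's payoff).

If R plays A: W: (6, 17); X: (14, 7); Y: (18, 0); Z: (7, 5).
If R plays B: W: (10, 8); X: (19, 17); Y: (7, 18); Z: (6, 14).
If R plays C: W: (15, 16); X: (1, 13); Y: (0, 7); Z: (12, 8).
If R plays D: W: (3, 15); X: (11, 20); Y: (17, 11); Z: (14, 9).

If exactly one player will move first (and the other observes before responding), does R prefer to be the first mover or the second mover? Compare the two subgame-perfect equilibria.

second

If R leads: Column's best replies are A→W, B→Y, C→W, D→X; R's induced payoffs 6, 7, 15, 11; outcome (C, W), payoffs (15, 16).
If Column leads: R's best replies are W→C, X→B, Y→A, Z→D; Column's induced payoffs 16, 17, 0, 9; outcome (B, X), payoffs (19, 17).
R gets 15 moving first and 19 moving second, so R prefers to move second.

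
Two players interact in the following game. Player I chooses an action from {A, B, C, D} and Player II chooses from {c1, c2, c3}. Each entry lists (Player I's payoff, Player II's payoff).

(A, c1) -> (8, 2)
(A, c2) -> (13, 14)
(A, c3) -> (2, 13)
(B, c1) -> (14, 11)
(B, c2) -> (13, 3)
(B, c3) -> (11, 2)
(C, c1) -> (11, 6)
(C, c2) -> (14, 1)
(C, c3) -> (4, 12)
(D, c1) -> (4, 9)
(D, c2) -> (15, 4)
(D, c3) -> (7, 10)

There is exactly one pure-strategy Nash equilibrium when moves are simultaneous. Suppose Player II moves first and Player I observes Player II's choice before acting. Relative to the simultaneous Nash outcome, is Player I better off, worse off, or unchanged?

Solve by backward induction (Player II leads).
- c1 → Player I plays B (best of 8, 14, 11, 4); Player II gets 11.
- c2 → Player I plays D (best of 13, 13, 14, 15); Player II gets 4.
- c3 → Player I plays B (best of 2, 11, 4, 7); Player II gets 2.
Player II's induced payoffs are 11, 4, 2, so Player II commits to c1. Subgame-perfect outcome: (B, c1) with payoffs (14, 11).
Under simultaneous play:
Player I's best replies: c1→B; c2→D; c3→B.
Player II's best replies: A→c2; B→c1; C→c3; D→c3.
Only (B, c1) has each player best-responding; Nash payoffs (14, 11).
Player I earns 14 sequentially versus 14 at the Nash outcome: unchanged.

unchanged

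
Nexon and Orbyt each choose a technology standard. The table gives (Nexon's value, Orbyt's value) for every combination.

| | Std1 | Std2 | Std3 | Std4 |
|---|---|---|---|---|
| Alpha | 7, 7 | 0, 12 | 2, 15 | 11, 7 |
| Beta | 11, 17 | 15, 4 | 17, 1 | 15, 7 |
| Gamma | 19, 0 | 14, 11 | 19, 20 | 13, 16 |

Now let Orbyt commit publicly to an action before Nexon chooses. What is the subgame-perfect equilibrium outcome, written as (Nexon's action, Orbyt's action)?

Work backward from Nexon's decision.
- Std1: BR = Gamma, leader payoff 0.
- Std2: BR = Beta, leader payoff 4.
- Std3: BR = Gamma, leader payoff 20.
- Std4: BR = Beta, leader payoff 7.
Maximizing over 0, 4, 20, 7, Orbyt chooses Std3. Subgame-perfect outcome: (Gamma, Std3) with payoffs (19, 20).

(Gamma, Std3)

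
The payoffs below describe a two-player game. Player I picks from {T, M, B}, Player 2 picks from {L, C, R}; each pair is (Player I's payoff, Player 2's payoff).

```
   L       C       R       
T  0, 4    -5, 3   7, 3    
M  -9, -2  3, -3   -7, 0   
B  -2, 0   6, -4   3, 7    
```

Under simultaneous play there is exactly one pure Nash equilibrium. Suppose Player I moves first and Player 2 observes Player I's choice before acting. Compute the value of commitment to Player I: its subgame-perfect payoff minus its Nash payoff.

Solve by backward induction (Player I leads).
- T: Player 2 compares 4, 3, 3 and picks L; Player I would get 0.
- M: Player 2 compares -2, -3, 0 and picks R; Player I would get -7.
- B: Player 2 compares 0, -4, 7 and picks R; Player I would get 3.
Maximizing over 0, -7, 3, Player I chooses B. Subgame-perfect outcome: (B, R) with payoffs (3, 7).
Under simultaneous play:
Player I's best replies: L→T; C→B; R→T.
Player 2's best replies: T→L; M→R; B→R.
The unique mutual best reply is (T, L), giving (0, 4).
Player I's commitment gain: 3 − 0 = 3.

3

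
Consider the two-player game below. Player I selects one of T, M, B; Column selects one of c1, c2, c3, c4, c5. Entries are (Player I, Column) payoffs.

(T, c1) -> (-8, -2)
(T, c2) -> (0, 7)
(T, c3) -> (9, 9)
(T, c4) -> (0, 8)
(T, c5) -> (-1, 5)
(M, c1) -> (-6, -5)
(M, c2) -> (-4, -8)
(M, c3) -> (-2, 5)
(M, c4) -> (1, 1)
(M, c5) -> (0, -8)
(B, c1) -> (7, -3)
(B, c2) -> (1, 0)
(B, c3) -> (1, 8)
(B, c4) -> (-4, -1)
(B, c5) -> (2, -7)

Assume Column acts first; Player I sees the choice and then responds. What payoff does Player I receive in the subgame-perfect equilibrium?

Player I best-responds to each possible Column move:
- c1: Player I compares -8, -6, 7 and picks B; Column would get -3.
- c2: Player I compares 0, -4, 1 and picks B; Column would get 0.
- c3: Player I compares 9, -2, 1 and picks T; Column would get 9.
- c4: Player I compares 0, 1, -4 and picks M; Column would get 1.
- c5: Player I compares -1, 0, 2 and picks B; Column would get -7.
Column's induced payoffs are -3, 0, 9, 1, -7, so Column commits to c3. Subgame-perfect outcome: (T, c3) with payoffs (9, 9).

9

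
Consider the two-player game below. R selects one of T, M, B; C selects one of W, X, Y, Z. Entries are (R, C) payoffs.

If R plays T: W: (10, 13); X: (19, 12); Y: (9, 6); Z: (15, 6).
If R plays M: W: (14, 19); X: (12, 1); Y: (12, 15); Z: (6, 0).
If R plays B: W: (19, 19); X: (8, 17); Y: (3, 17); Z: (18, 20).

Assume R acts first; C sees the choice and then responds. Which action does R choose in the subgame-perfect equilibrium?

B

Work backward from C's decision.
- T: BR = W, leader payoff 10.
- M: BR = W, leader payoff 14.
- B: BR = Z, leader payoff 18.
R's induced payoffs are 10, 14, 18, so R commits to B. Subgame-perfect outcome: (B, Z) with payoffs (18, 20).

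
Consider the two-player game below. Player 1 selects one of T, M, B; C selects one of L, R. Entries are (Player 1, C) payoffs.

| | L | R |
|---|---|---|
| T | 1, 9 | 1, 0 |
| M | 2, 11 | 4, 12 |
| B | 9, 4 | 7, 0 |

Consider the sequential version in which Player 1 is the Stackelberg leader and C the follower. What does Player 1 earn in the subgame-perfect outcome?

Solve by backward induction (Player 1 leads).
- T: BR = L, leader payoff 1.
- M: BR = R, leader payoff 4.
- B: BR = L, leader payoff 9.
Player 1's induced payoffs are 1, 4, 9, so Player 1 commits to B. Subgame-perfect outcome: (B, L) with payoffs (9, 4).

9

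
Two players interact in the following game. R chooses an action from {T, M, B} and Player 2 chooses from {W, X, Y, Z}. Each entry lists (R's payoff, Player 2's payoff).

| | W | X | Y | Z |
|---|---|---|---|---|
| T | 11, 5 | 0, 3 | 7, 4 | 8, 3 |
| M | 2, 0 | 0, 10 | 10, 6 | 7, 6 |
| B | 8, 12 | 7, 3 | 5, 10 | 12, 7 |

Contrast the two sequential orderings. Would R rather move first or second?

If R leads: Player 2's best replies are T→W, M→X, B→W; R's induced payoffs 11, 0, 8; outcome (T, W), payoffs (11, 5).
If Player 2 leads: R's best replies are W→T, X→B, Y→M, Z→B; Player 2's induced payoffs 5, 3, 6, 7; outcome (B, Z), payoffs (12, 7).
R gets 11 moving first and 12 moving second, so R prefers to move second.

second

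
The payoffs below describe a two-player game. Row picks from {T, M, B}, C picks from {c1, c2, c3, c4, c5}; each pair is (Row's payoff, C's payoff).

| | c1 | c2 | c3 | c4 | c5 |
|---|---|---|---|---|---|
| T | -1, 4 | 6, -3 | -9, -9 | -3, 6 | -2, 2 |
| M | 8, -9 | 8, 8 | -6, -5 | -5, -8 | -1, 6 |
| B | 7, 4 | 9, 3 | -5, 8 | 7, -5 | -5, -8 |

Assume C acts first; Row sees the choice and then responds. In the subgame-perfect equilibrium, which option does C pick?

Row best-responds to each possible C move:
- c1: Row compares -1, 8, 7 and picks M; C would get -9.
- c2: Row compares 6, 8, 9 and picks B; C would get 3.
- c3: Row compares -9, -6, -5 and picks B; C would get 8.
- c4: Row compares -3, -5, 7 and picks B; C would get -5.
- c5: Row compares -2, -1, -5 and picks M; C would get 6.
Among -9, 3, 8, -5, 6, the best is 8 at c3. Subgame-perfect outcome: (B, c3) with payoffs (-5, 8).

c3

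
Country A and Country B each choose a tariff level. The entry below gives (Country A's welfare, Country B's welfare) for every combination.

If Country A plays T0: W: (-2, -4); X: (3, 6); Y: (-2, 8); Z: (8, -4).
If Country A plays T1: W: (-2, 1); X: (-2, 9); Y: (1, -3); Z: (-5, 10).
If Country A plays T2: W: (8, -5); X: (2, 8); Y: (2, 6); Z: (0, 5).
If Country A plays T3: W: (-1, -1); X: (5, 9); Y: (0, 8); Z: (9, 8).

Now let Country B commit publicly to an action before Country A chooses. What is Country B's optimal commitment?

Country A best-responds to each possible Country B move:
- W: Country A compares -2, -2, 8, -1 and picks T2; Country B would get -5.
- X: Country A compares 3, -2, 2, 5 and picks T3; Country B would get 9.
- Y: Country A compares -2, 1, 2, 0 and picks T2; Country B would get 6.
- Z: Country A compares 8, -5, 0, 9 and picks T3; Country B would get 8.
Maximizing over -5, 9, 6, 8, Country B chooses X. Subgame-perfect outcome: (T3, X) with payoffs (5, 9).

X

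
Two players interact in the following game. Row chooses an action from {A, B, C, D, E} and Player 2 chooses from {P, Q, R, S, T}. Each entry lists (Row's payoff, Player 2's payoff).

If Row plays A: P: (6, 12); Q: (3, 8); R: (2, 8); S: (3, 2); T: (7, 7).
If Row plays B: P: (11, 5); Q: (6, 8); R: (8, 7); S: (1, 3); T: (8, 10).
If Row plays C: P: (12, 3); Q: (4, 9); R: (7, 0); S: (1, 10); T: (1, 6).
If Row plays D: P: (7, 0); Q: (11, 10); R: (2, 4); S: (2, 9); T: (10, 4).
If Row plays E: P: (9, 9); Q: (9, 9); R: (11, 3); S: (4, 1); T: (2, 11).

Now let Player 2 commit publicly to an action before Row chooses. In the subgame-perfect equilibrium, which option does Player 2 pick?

Q

Row best-responds to each possible Player 2 move:
- P → Row plays C (best of 6, 11, 12, 7, 9); Player 2 gets 3.
- Q → Row plays D (best of 3, 6, 4, 11, 9); Player 2 gets 10.
- R → Row plays E (best of 2, 8, 7, 2, 11); Player 2 gets 3.
- S → Row plays E (best of 3, 1, 1, 2, 4); Player 2 gets 1.
- T → Row plays D (best of 7, 8, 1, 10, 2); Player 2 gets 4.
Maximizing over 3, 10, 3, 1, 4, Player 2 chooses Q. Subgame-perfect outcome: (D, Q) with payoffs (11, 10).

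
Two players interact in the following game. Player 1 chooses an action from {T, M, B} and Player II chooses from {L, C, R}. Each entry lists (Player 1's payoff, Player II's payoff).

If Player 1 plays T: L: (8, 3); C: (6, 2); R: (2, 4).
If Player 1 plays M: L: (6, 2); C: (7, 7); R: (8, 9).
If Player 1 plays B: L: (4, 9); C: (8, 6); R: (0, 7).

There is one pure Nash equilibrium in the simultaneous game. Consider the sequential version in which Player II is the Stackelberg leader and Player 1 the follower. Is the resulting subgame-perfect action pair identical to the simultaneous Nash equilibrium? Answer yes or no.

yes

Solve by backward induction (Player II leads).
- L: BR = T, leader payoff 3.
- C: BR = B, leader payoff 6.
- R: BR = M, leader payoff 9.
Player II's induced payoffs are 3, 6, 9, so Player II commits to R. Subgame-perfect outcome: (M, R) with payoffs (8, 9).
Under simultaneous play:
Player 1's best replies: L→T; C→B; R→M.
Player II's best replies: T→R; M→R; B→L.
Only (M, R) has each player best-responding; Nash payoffs (8, 9).
Sequential outcome (M, R) coincides with the Nash profile (M, R).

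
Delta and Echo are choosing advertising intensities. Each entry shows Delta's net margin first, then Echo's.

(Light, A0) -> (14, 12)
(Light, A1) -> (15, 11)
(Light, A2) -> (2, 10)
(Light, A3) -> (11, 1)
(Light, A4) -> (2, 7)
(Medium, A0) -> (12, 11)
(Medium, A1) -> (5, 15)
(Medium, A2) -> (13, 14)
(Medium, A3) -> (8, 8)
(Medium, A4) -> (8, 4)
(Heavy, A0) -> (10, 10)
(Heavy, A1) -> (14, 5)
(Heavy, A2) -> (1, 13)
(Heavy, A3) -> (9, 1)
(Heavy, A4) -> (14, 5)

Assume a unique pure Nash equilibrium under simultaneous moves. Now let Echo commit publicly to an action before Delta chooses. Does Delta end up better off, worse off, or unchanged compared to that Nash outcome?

worse off

Work backward from Delta's decision.
- A0: Delta compares 14, 12, 10 and picks Light; Echo would get 12.
- A1: Delta compares 15, 5, 14 and picks Light; Echo would get 11.
- A2: Delta compares 2, 13, 1 and picks Medium; Echo would get 14.
- A3: Delta compares 11, 8, 9 and picks Light; Echo would get 1.
- A4: Delta compares 2, 8, 14 and picks Heavy; Echo would get 5.
Echo's induced payoffs are 12, 11, 14, 1, 5, so Echo commits to A2. Subgame-perfect outcome: (Medium, A2) with payoffs (13, 14).
Now find the simultaneous Nash equilibrium.
Delta's best replies: A0→Light; A1→Light; A2→Medium; A3→Light; A4→Heavy.
Echo's best replies: Light→A0; Medium→A1; Heavy→A2.
Only (Light, A0) has each player best-responding; Nash payoffs (14, 12).
Delta earns 13 sequentially versus 14 at the Nash outcome: worse off.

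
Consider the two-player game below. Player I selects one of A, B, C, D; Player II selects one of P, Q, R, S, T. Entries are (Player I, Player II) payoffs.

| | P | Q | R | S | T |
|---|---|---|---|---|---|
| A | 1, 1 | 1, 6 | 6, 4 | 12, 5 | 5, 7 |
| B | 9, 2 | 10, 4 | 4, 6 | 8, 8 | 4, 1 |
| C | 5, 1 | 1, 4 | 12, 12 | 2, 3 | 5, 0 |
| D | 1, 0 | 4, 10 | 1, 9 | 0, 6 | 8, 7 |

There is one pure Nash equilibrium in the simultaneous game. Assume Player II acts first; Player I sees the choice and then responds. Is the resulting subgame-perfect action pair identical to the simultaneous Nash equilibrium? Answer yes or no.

Solve by backward induction (Player II leads).
- P: BR = B, leader payoff 2.
- Q: BR = B, leader payoff 4.
- R: BR = C, leader payoff 12.
- S: BR = A, leader payoff 5.
- T: BR = D, leader payoff 7.
Among 2, 4, 12, 5, 7, the best is 12 at R. Subgame-perfect outcome: (C, R) with payoffs (12, 12).
Under simultaneous play:
Player I's best replies: P→B; Q→B; R→C; S→A; T→D.
Player II's best replies: A→T; B→S; C→R; D→Q.
Only (C, R) has each player best-responding; Nash payoffs (12, 12).
Sequential outcome (C, R) coincides with the Nash profile (C, R).

yes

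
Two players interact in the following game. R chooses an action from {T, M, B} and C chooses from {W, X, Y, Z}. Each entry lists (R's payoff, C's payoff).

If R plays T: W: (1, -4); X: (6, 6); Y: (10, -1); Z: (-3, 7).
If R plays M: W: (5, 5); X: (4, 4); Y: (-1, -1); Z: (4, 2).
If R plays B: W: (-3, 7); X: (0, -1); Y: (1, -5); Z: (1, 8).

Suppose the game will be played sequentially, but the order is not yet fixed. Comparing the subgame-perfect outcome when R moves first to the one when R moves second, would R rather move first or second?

second

If R leads: C's best replies are T→Z, M→W, B→Z; R's induced payoffs -3, 5, 1; outcome (M, W), payoffs (5, 5).
If C leads: R's best replies are W→M, X→T, Y→T, Z→M; C's induced payoffs 5, 6, -1, 2; outcome (T, X), payoffs (6, 6).
R gets 5 moving first and 6 moving second, so R prefers to move second.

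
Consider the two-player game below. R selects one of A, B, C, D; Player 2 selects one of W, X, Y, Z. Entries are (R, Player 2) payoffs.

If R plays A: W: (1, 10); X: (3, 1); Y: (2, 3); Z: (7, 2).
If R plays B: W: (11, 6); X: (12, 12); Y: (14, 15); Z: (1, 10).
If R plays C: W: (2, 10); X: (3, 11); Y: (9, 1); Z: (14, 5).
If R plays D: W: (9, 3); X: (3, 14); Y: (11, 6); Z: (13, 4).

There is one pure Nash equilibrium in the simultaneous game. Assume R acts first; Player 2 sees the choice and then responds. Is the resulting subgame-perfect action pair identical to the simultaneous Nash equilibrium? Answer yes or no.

yes

Solve by backward induction (R leads).
- A: Player 2 compares 10, 1, 3, 2 and picks W; R would get 1.
- B: Player 2 compares 6, 12, 15, 10 and picks Y; R would get 14.
- C: Player 2 compares 10, 11, 1, 5 and picks X; R would get 3.
- D: Player 2 compares 3, 14, 6, 4 and picks X; R would get 3.
Maximizing over 1, 14, 3, 3, R chooses B. Subgame-perfect outcome: (B, Y) with payoffs (14, 15).
For the simultaneous game, intersect best replies.
R's best replies: W→B; X→B; Y→B; Z→C.
Player 2's best replies: A→W; B→Y; C→X; D→X.
The unique mutual best reply is (B, Y), giving (14, 15).
Sequential outcome (B, Y) coincides with the Nash profile (B, Y).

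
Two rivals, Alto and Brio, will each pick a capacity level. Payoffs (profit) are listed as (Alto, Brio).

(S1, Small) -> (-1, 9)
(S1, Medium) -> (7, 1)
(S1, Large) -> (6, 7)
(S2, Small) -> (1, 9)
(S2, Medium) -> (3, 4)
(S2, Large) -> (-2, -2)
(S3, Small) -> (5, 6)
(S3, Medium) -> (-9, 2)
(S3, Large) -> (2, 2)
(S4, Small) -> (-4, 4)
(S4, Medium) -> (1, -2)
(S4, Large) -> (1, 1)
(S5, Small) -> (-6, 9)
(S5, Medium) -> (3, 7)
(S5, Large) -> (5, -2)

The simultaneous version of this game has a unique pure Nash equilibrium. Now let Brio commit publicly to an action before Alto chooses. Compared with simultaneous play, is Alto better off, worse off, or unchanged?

better off

Solve by backward induction (Brio leads).
- Small: Alto compares -1, 1, 5, -4, -6 and picks S3; Brio would get 6.
- Medium: Alto compares 7, 3, -9, 1, 3 and picks S1; Brio would get 1.
- Large: Alto compares 6, -2, 2, 1, 5 and picks S1; Brio would get 7.
Among 6, 1, 7, the best is 7 at Large. Subgame-perfect outcome: (S1, Large) with payoffs (6, 7).
Under simultaneous play:
Alto's best replies: Small→S3; Medium→S1; Large→S1.
Brio's best replies: S1→Small; S2→Small; S3→Small; S4→Small; S5→Small.
The unique mutual best reply is (S3, Small), giving (5, 6).
Alto earns 6 sequentially versus 5 at the Nash outcome: better off.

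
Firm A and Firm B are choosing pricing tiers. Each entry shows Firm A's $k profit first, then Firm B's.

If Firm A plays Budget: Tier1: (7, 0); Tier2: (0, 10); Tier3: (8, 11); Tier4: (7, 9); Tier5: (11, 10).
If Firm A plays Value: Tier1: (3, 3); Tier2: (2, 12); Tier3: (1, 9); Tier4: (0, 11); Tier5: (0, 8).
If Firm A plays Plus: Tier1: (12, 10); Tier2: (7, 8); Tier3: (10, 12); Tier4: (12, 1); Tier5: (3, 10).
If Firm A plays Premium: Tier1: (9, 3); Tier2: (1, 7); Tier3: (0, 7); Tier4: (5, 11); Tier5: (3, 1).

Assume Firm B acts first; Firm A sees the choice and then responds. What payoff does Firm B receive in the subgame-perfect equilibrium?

Backward induction with Firm B moving first.
- Tier1 → Firm A plays Plus (best of 7, 3, 12, 9); Firm B gets 10.
- Tier2 → Firm A plays Plus (best of 0, 2, 7, 1); Firm B gets 8.
- Tier3 → Firm A plays Plus (best of 8, 1, 10, 0); Firm B gets 12.
- Tier4 → Firm A plays Plus (best of 7, 0, 12, 5); Firm B gets 1.
- Tier5 → Firm A plays Budget (best of 11, 0, 3, 3); Firm B gets 10.
Maximizing over 10, 8, 12, 1, 10, Firm B chooses Tier3. Subgame-perfect outcome: (Plus, Tier3) with payoffs (10, 12).

12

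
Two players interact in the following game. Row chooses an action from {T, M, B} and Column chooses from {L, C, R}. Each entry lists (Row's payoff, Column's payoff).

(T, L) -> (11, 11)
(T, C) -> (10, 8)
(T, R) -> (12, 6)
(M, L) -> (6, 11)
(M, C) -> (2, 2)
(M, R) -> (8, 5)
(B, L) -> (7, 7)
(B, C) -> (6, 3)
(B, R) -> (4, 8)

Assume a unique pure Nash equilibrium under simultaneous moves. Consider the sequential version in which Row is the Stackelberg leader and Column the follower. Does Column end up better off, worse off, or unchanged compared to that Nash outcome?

unchanged

Work backward from Column's decision.
- T: Column compares 11, 8, 6 and picks L; Row would get 11.
- M: Column compares 11, 2, 5 and picks L; Row would get 6.
- B: Column compares 7, 3, 8 and picks R; Row would get 4.
Row's induced payoffs are 11, 6, 4, so Row commits to T. Subgame-perfect outcome: (T, L) with payoffs (11, 11).
Under simultaneous play:
Row's best replies: L→T; C→T; R→T.
Column's best replies: T→L; M→L; B→R.
The unique mutual best reply is (T, L), giving (11, 11).
Column earns 11 sequentially versus 11 at the Nash outcome: unchanged.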